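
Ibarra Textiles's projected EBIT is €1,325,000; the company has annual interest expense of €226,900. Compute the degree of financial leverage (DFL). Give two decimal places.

1.21

Interest = €226,900.00.
DFL = EBIT ÷ (EBIT − I) = €1,325,000 ÷ (€1,325,000 − €226,900.00) = €1,325,000 ÷ €1,098,100.00 = 1.2066.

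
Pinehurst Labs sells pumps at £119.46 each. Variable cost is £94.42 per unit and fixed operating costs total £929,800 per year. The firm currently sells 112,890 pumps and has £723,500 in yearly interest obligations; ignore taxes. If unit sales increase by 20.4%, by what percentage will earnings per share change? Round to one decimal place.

At 112,890 units, contribution = 112,890 × £25.04 = £2,826,765.60.
Operating income = contribution − fixed costs = £2,826,765.60 − £929,800 = £1,896,965.60.
After interest of £723,500.00, pre-tax earnings = £1,173,465.60.
Degree of combined leverage = contribution ÷ (EBIT − I) = £2,826,765.60 ÷ £1,173,465.60 = 2.4089.
EPS therefore changes by 2.4089 × (+20.4%) = +49.1%.

+49.1%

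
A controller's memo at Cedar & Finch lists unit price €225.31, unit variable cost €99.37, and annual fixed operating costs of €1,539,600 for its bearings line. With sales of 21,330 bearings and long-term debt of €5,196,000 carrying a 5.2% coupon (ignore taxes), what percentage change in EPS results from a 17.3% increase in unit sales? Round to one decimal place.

Contribution at this volume is 21,330 × €125.94 = €2,686,300.20.
Subtracting fixed costs: EBIT = €2,686,300.20 − €1,539,600 = €1,146,700.20.
Interest = €270,192.00, so EBIT − I = €876,508.20.
DCL = total CM / (EBIT − I) = €2,686,300.20 / €876,508.20 = 3.0648.
%ΔEPS = DCL × %ΔSales = 3.0648 × +17.3% = +53.0%.

+53.0%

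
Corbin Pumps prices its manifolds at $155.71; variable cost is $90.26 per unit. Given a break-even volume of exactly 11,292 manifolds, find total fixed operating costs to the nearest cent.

Unit CM = price − variable cost = $155.71 − $90.26 = $65.45.
Fixed costs = break-even units × CM = 11,292 × $65.45 = $739,061.40.

$739,061.40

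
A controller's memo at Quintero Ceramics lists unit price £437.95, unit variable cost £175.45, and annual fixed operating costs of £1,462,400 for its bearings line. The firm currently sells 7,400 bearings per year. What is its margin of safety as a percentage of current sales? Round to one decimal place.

24.7%

Each unit contributes £437.95 − £175.45 = £262.50. Break-even units = £1,462,400 ÷ £262.50 = 5,571.05; break-even revenue = 5,571.05 × £437.95 = £2,439,840.30.
Current sales = 7,400 × £437.95 = £3,240,830.00.
Margin of safety = (£3,240,830.00 − £2,439,840.30) ÷ £3,240,830.00 = 24.7%.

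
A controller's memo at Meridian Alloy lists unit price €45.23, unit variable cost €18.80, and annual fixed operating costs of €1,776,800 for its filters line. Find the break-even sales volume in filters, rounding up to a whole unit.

Contribution margin per unit = €45.23 − €18.80 = €26.43.
Break-even Q = €1,776,800 / €26.43 = 67,226.64 → 67,227 filters.

67,227 filters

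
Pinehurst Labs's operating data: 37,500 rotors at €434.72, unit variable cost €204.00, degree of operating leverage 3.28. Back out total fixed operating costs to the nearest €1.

Contribution at this volume is 37,500 × €230.72 = €8,652,000.00.
DOL = contribution / EBIT, so EBIT = €8,652,000.00 / 3.28 = €2,637,804.88.
Fixed costs = CM − EBIT = €8,652,000.00 − €2,637,804.88 = €6,014,195.

€6,014,195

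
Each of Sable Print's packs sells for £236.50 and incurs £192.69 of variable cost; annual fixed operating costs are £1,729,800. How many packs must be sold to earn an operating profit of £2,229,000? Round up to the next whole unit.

90,363 packs

Unit CM = price − variable cost = £236.50 − £192.69 = £43.81.
Units = (FC + target) / CM = (£1,729,800 + £2,229,000) / £43.81 = 90,362.93, so 90,363 packs.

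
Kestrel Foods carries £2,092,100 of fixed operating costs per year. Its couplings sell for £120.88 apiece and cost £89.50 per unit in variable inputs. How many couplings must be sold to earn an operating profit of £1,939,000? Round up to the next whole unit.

Each unit contributes £120.88 − £89.50 = £31.38.
Units = (FC + target) / CM = (£2,092,100 + £1,939,000) / £31.38 = 128,460.80, so 128,461 couplings.

128,461 couplings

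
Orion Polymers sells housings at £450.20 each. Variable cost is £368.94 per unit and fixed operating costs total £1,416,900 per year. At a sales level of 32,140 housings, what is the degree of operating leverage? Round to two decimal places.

Contribution at this volume is 32,140 × £81.26 = £2,611,696.40.
Subtracting fixed costs: EBIT = £2,611,696.40 − £1,416,900 = £1,194,796.40.
DOL = contribution ÷ EBIT = £2,611,696.40 ÷ £1,194,796.40 = 2.1859.

2.19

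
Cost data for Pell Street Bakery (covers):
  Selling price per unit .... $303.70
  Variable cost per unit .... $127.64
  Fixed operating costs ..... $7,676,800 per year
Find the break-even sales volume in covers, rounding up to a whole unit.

43,604 covers

Contribution margin per unit = $303.70 − $127.64 = $176.06.
Break-even volume = fixed costs ÷ CM per unit = $7,676,800 ÷ $176.06 = 43,603.32, so 43,604 covers.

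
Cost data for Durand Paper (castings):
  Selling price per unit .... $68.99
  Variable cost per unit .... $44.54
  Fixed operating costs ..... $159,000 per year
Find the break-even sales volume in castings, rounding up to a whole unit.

Unit CM = price − variable cost = $68.99 − $44.54 = $24.45.
Break-even volume = fixed costs ÷ CM per unit = $159,000 ÷ $24.45 = 6,503.07, so 6,504 castings.

6,504 castings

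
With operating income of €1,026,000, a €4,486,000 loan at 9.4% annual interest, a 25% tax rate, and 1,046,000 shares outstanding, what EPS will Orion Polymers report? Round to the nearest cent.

€0.43

Interest = €421,684.00, so EBT = €1,026,000 − €421,684.00 = €604,316.00.
After tax at 25%: net income = €604,316.00 × 0.75 = €453,237.00.
Per share: €453,237.00 / 1,046,000 shares = €0.43.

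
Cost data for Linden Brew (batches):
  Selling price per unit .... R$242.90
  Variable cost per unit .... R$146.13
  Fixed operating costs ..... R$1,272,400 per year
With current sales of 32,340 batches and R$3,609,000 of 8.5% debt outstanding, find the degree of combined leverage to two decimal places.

Contribution at this volume is 32,340 × R$96.77 = R$3,129,541.80.
Subtracting fixed costs: EBIT = R$3,129,541.80 − R$1,272,400 = R$1,857,141.80. Interest = R$306,765.00.
DOL = R$3,129,541.80 ÷ R$1,857,141.80 = 1.6851; DFL = R$1,857,141.80 ÷ R$1,550,376.80 = 1.1979.
Combined leverage = 1.6851 × 1.1979 = 2.0186.

2.02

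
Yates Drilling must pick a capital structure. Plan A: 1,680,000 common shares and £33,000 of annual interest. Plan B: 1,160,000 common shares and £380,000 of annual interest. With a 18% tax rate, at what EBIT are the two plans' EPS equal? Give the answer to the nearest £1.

At indifference, (EBIT − 33,000)(1 − t)/1,680,000 = (EBIT − 380,000)(1 − t)/1,160,000.
Cancelling (1 − t) and cross-multiplying: 1,160,000·(EBIT − 33,000) = 1,680,000·(EBIT − 380,000).
Solving, EBIT = (380,000·1,680,000 − 33,000·1,160,000) / (1,680,000 − 1,160,000) = 600,120,000,000 / 520,000 = 1,154,076.92.

£1,154,077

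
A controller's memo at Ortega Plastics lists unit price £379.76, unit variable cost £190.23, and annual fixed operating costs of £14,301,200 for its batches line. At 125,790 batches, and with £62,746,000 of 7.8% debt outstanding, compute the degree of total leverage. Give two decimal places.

Contribution at this volume is 125,790 × £189.53 = £23,840,978.70.
Subtracting fixed costs: EBIT = £23,840,978.70 − £14,301,200 = £9,539,778.70. Interest = £4,894,188.00.
DOL = £23,840,978.70 ÷ £9,539,778.70 = 2.4991; DFL = £9,539,778.70 ÷ £4,645,590.70 = 2.0535.
Combined leverage = 2.4991 × 2.0535 = 5.1319.

5.13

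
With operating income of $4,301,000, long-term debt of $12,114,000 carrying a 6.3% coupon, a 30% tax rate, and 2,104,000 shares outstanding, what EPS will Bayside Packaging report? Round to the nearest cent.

Pre-tax income = $4,301,000 − $763,182.00 = $3,537,818.00.
After tax at 30%: net income = $3,537,818.00 × 0.70 = $2,476,472.60.
Per share: $2,476,472.60 / 2,104,000 shares = $1.18.

$1.18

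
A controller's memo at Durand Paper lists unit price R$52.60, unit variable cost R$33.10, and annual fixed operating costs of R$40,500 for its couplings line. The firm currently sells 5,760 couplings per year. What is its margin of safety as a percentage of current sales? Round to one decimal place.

Contribution margin per unit = R$52.60 − R$33.10 = R$19.50. Break-even units = R$40,500 ÷ R$19.50 = 2,076.92; break-even revenue = 2,076.92 × R$52.60 = R$109,246.15.
Actual sales revenue = 5,760 × R$52.60 = R$302,976.00.
Margin of safety = (R$302,976.00 − R$109,246.15) ÷ R$302,976.00 = 63.9%.

63.9%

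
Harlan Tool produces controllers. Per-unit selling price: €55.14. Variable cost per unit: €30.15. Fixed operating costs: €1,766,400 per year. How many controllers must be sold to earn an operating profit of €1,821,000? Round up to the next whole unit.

143,554 controllers

Contribution margin per unit = €55.14 − €30.15 = €24.99.
Need Q such that Q × €24.99 − €1,766,400 = €1,821,000, i.e. Q = €3,587,400 / €24.99 = 143,553.42 → 143,554.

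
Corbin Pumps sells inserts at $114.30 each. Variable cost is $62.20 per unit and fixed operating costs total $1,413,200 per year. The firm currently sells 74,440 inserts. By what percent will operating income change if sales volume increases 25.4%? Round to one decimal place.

At 74,440 units, contribution = 74,440 × $52.10 = $3,878,324.00.
Operating income = contribution − fixed costs = $3,878,324.00 − $1,413,200 = $2,465,124.00.
So DOL = total CM / EBIT = $3,878,324.00 / $2,465,124.00 = 1.5733.
%ΔEBIT = DOL × %ΔSales = 1.5733 × +25.4% = +40.0%.

+40.0%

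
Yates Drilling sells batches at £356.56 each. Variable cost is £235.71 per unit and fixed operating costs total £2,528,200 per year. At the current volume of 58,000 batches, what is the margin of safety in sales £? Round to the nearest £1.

£13,221,192

Each unit contributes £356.56 − £235.71 = £120.85. Break-even units = £2,528,200 ÷ £120.85 = 20,920.15; break-even revenue = 20,920.15 × £356.56 = £7,459,288.31.
Current sales = 58,000 × £356.56 = £20,680,480.00.
Margin of safety = £20,680,480.00 − £7,459,288.31 = £13,221,192.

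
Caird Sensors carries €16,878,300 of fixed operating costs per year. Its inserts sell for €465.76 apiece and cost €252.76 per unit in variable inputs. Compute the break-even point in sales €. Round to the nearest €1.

Contribution margin per unit = €465.76 − €252.76 = €213.00, a CM ratio of €213.00 ÷ €465.76 = 0.4573.
Break-even sales = FC ÷ CM ratio = €16,878,300 × €465.76 / €213.00 = €36,907,216.

€36,907,216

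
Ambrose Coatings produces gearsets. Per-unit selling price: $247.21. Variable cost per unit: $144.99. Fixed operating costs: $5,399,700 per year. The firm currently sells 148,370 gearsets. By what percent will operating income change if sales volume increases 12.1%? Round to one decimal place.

Contribution at this volume is 148,370 × $102.22 = $15,166,381.40.
Subtracting fixed costs: EBIT = $15,166,381.40 − $5,399,700 = $9,766,681.40.
So DOL = total CM / EBIT = $15,166,381.40 / $9,766,681.40 = 1.5529.
So EBIT moves 1.5529 × (+12.1%) = +18.8%.

+18.8%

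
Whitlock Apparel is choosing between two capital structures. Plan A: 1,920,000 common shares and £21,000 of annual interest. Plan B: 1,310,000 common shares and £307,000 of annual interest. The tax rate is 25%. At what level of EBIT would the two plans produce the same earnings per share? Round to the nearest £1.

£921,197

Set EPS_A = EPS_B: (EBIT − £21,000)(1 − 0.25) ÷ 1,920,000 = (EBIT − £307,000)(1 − 0.25) ÷ 1,310,000.
The (1 − t) factor cancels: (EBIT − 21,000) × 1,310,000 = (EBIT − 307,000) × 1,920,000.
Solving, EBIT = (307,000·1,920,000 − 21,000·1,310,000) / (1,920,000 − 1,310,000) = 561,930,000,000 / 610,000 = 921,196.72.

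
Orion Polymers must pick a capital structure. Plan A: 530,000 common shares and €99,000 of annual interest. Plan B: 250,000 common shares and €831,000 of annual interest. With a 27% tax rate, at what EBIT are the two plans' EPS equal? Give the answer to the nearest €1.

Set EPS_A = EPS_B: (EBIT − €99,000)(1 − 0.27) ÷ 530,000 = (EBIT − €831,000)(1 − 0.27) ÷ 250,000.
Cancelling (1 − t) and cross-multiplying: 250,000·(EBIT − 99,000) = 530,000·(EBIT − 831,000).
Solving, EBIT = (831,000·530,000 − 99,000·250,000) / (530,000 − 250,000) = 415,680,000,000 / 280,000 = 1,484,571.43.

€1,484,571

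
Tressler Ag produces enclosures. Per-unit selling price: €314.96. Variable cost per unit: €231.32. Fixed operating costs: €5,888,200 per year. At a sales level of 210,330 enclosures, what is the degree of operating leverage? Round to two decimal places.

1.50

Total contribution margin = 210,330 × €83.64 = €17,592,001.20.
Subtracting fixed costs: EBIT = €17,592,001.20 − €5,888,200 = €11,703,801.20.
Degree of operating leverage = €17,592,001.20 / €11,703,801.20 = 1.5031.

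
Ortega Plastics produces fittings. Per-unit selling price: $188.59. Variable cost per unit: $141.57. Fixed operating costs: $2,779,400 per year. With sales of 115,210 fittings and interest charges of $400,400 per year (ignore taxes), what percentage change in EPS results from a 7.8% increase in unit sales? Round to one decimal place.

+18.9%

At 115,210 units, contribution = 115,210 × $47.02 = $5,417,174.20.
Subtracting fixed costs: EBIT = $5,417,174.20 − $2,779,400 = $2,637,774.20.
After interest of $400,400.00, pre-tax earnings = $2,237,374.20.
DCL = total CM / (EBIT − I) = $5,417,174.20 / $2,237,374.20 = 2.4212.
EPS therefore changes by 2.4212 × (+7.8%) = +18.9%.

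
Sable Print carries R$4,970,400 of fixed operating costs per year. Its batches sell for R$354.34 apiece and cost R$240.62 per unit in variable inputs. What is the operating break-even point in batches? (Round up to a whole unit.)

43,708 batches

Contribution margin per unit = R$354.34 − R$240.62 = R$113.72.
Break-even Q = R$4,970,400 / R$113.72 = 43,707.35 → 43,708 batches.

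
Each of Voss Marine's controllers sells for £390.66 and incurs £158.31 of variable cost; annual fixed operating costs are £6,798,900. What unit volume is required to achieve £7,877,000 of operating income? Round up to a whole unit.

Each unit contributes £390.66 − £158.31 = £232.35.
Units = (FC + target) / CM = (£6,798,900 + £7,877,000) / £232.35 = 63,162.90, so 63,163 controllers.

63,163 controllers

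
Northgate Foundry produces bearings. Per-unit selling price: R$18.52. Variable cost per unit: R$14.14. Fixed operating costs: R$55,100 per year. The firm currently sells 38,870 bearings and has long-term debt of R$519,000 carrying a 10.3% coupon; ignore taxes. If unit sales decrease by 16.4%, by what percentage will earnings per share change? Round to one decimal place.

Total contribution margin = 38,870 × R$4.38 = R$170,250.60.
EBIT = R$170,250.60 − R$55,100 = R$115,150.60.
After interest of R$53,457.00, pre-tax earnings = R$61,693.60.
DCL = total CM / (EBIT − I) = R$170,250.60 / R$61,693.60 = 2.7596.
EPS therefore changes by 2.7596 × (-16.4%) = -45.3%.

-45.3%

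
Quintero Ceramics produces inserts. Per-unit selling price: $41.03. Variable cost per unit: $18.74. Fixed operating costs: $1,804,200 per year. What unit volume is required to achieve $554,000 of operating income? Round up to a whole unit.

Unit CM = price − variable cost = $41.03 − $18.74 = $22.29.
Need Q such that Q × $22.29 − $1,804,200 = $554,000, i.e. Q = $2,358,200 / $22.29 = 105,796.32 → 105,797.

105,797 inserts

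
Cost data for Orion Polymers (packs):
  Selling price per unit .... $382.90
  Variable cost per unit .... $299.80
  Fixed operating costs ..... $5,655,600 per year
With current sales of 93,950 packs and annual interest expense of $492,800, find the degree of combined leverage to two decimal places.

4.71

Total contribution margin = 93,950 × $83.10 = $7,807,245.00.
Operating income = contribution − fixed costs = $7,807,245.00 − $5,655,600 = $2,151,645.00. Interest = $492,800.00.
DOL = $7,807,245.00 ÷ $2,151,645.00 = 3.6285; DFL = $2,151,645.00 ÷ $1,658,845.00 = 1.2971.
Combined leverage = 3.6285 × 1.2971 = 4.7065.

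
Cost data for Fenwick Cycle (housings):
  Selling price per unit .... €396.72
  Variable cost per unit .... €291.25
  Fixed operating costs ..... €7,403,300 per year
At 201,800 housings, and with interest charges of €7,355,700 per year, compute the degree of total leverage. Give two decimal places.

At 201,800 units, contribution = 201,800 × €105.47 = €21,283,846.00.
Operating income = contribution − fixed costs = €21,283,846.00 − €7,403,300 = €13,880,546.00. Interest = €7,355,700.00, so EBIT − I = €6,524,846.00.
Degree of total leverage = total CM / (EBIT − interest) = €21,283,846.00 / €6,524,846.00 = 3.2620.

3.26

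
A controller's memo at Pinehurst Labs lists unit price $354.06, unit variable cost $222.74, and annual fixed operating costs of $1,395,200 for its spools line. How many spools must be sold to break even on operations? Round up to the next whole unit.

10,625 spools

Each unit contributes $354.06 − $222.74 = $131.32.
Units to break even: $1,395,200 ÷ $131.32 = 10,624.43, rounded up to 10,625.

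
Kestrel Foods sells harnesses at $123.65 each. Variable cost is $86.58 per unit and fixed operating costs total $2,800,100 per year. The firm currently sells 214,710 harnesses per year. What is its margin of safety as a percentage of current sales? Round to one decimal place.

Unit CM = price − variable cost = $123.65 − $86.58 = $37.07. Break-even units = $2,800,100 ÷ $37.07 = 75,535.47; break-even revenue = 75,535.47 × $123.65 = $9,339,961.29.
Actual sales revenue = 214,710 × $123.65 = $26,548,891.50.
Margin of safety = ($26,548,891.50 − $9,339,961.29) ÷ $26,548,891.50 = 64.8%.

64.8%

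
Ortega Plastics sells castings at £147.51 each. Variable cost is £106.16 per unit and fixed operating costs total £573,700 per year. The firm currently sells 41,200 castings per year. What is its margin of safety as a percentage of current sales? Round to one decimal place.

Unit CM = price − variable cost = £147.51 − £106.16 = £41.35. Break-even units = £573,700 ÷ £41.35 = 13,874.24; break-even revenue = 13,874.24 × £147.51 = £2,046,589.77.
Actual sales revenue = 41,200 × £147.51 = £6,077,412.00.
Margin of safety = (£6,077,412.00 − £2,046,589.77) ÷ £6,077,412.00 = 66.3%.

66.3%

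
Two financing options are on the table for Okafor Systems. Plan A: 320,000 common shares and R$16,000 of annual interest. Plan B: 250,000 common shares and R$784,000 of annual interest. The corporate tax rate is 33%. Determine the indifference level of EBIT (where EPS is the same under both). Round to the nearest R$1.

At indifference, (EBIT − 16,000)(1 − t)/320,000 = (EBIT − 784,000)(1 − t)/250,000.
The (1 − t) factor cancels: (EBIT − 16,000) × 250,000 = (EBIT − 784,000) × 320,000.
EBIT × (320,000 − 250,000) = 784,000 × 320,000 − 16,000 × 250,000 = 246,880,000,000, so EBIT = 246,880,000,000 ÷ 70,000 = 3,526,857.14.

R$3,526,857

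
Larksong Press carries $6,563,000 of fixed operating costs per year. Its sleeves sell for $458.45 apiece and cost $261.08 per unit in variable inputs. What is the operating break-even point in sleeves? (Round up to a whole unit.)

Each unit contributes $458.45 − $261.08 = $197.37.
Break-even volume = fixed costs ÷ CM per unit = $6,563,000 ÷ $197.37 = 33,252.27, so 33,253 sleeves.

33,253 sleeves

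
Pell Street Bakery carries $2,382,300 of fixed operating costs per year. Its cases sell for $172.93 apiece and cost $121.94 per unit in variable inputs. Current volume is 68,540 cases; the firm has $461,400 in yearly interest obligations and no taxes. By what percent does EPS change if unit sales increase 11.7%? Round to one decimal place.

At 68,540 units, contribution = 68,540 × $50.99 = $3,494,854.60.
Operating income = contribution − fixed costs = $3,494,854.60 − $2,382,300 = $1,112,554.60.
Interest = $461,400.00, so EBIT − I = $651,154.60.
DCL = total CM / (EBIT − I) = $3,494,854.60 / $651,154.60 = 5.3672.
%ΔEPS = DCL × %ΔSales = 5.3672 × +11.7% = +62.8%.

+62.8%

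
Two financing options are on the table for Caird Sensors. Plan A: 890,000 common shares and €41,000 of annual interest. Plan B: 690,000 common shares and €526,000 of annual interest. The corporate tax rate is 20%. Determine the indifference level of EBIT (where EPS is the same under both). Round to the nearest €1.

€2,199,250

At indifference, (EBIT − 41,000)(1 − t)/890,000 = (EBIT − 526,000)(1 − t)/690,000.
Cancelling (1 − t) and cross-multiplying: 690,000·(EBIT − 41,000) = 890,000·(EBIT − 526,000).
EBIT × (890,000 − 690,000) = 526,000 × 890,000 − 41,000 × 690,000 = 439,850,000,000, so EBIT = 439,850,000,000 ÷ 200,000 = 2,199,250.00.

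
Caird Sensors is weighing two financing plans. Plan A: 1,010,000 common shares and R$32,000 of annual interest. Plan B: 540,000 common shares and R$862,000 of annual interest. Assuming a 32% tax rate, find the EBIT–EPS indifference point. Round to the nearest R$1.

Set EPS_A = EPS_B: (EBIT − R$32,000)(1 − 0.32) ÷ 1,010,000 = (EBIT − R$862,000)(1 − 0.32) ÷ 540,000.
The (1 − t) factor cancels: (EBIT − 32,000) × 540,000 = (EBIT − 862,000) × 1,010,000.
EBIT × (1,010,000 − 540,000) = 862,000 × 1,010,000 − 32,000 × 540,000 = 853,340,000,000, so EBIT = 853,340,000,000 ÷ 470,000 = 1,815,617.02.

R$1,815,617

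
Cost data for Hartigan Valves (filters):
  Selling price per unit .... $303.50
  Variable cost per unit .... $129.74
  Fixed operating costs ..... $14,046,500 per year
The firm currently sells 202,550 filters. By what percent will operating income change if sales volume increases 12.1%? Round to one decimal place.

Contribution at this volume is 202,550 × $173.76 = $35,195,088.00.
Subtracting fixed costs: EBIT = $35,195,088.00 − $14,046,500 = $21,148,588.00.
DOL = contribution ÷ EBIT = $35,195,088.00 ÷ $21,148,588.00 = 1.6642.
Operating income changes by 1.6642 × +12.1% = +20.1%.

+20.1%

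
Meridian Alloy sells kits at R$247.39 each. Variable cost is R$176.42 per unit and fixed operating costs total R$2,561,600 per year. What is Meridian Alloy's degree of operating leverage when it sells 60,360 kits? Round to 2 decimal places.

2.49

Contribution at this volume is 60,360 × R$70.97 = R$4,283,749.20.
Operating income = contribution − fixed costs = R$4,283,749.20 − R$2,561,600 = R$1,722,149.20.
So DOL = total CM / EBIT = R$4,283,749.20 / R$1,722,149.20 = 2.4874.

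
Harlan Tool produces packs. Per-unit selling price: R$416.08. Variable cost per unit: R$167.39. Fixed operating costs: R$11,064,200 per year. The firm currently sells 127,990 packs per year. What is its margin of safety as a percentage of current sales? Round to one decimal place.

65.2%

Contribution margin per unit = R$416.08 − R$167.39 = R$248.69. Break-even units = R$11,064,200 ÷ R$248.69 = 44,489.93; break-even revenue = 44,489.93 × R$416.08 = R$18,511,368.92.
Current sales = 127,990 × R$416.08 = R$53,254,079.20.
Margin of safety = (R$53,254,079.20 − R$18,511,368.92) ÷ R$53,254,079.20 = 65.2%.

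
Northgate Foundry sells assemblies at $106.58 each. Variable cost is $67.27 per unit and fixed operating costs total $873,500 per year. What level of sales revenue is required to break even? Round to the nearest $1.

Contribution margin per unit = $106.58 − $67.27 = $39.31, a CM ratio of $39.31 ÷ $106.58 = 0.3688.
Break-even sales = FC ÷ CM ratio = $873,500 × $106.58 / $39.31 = $2,368,294.

$2,368,294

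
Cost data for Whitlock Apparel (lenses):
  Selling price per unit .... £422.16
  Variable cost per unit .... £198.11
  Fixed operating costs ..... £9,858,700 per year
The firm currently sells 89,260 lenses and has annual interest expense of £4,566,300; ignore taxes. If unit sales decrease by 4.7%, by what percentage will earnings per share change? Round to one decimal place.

-16.9%

At 89,260 units, contribution = 89,260 × £224.05 = £19,998,703.00.
EBIT = £19,998,703.00 − £9,858,700 = £10,140,003.00.
After interest of £4,566,300.00, pre-tax earnings = £5,573,703.00.
DCL = total CM / (EBIT − I) = £19,998,703.00 / £5,573,703.00 = 3.5880.
EPS therefore changes by 3.5880 × (-4.7%) = -16.9%.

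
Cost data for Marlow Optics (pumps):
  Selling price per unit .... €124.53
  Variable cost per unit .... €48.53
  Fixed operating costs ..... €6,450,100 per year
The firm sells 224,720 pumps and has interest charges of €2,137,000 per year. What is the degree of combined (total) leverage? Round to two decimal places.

2.01

Contribution at this volume is 224,720 × €76.00 = €17,078,720.00.
Operating income = contribution − fixed costs = €17,078,720.00 − €6,450,100 = €10,628,620.00. Interest = €2,137,000.00, so EBIT − I = €8,491,620.00.
Degree of total leverage = total CM / (EBIT − interest) = €17,078,720.00 / €8,491,620.00 = 2.0112.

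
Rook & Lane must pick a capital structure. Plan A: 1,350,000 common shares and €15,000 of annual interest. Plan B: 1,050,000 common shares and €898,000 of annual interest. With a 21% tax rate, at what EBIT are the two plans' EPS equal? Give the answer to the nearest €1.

Set EPS_A = EPS_B: (EBIT − €15,000)(1 − 0.21) ÷ 1,350,000 = (EBIT − €898,000)(1 − 0.21) ÷ 1,050,000.
Cancelling (1 − t) and cross-multiplying: 1,050,000·(EBIT − 15,000) = 1,350,000·(EBIT − 898,000).
Solving, EBIT = (898,000·1,350,000 − 15,000·1,050,000) / (1,350,000 − 1,050,000) = 1,196,550,000,000 / 300,000 = 3,988,500.00.

€3,988,500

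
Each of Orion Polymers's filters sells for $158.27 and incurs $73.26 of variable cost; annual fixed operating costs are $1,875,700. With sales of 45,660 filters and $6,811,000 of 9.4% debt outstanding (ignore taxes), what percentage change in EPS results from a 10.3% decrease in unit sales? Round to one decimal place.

-29.3%

Contribution at this volume is 45,660 × $85.01 = $3,881,556.60.
Operating income = contribution − fixed costs = $3,881,556.60 − $1,875,700 = $2,005,856.60.
After interest of $640,234.00, pre-tax earnings = $1,365,622.60.
Degree of combined leverage = contribution ÷ (EBIT − I) = $3,881,556.60 ÷ $1,365,622.60 = 2.8423.
%ΔEPS = DCL × %ΔSales = 2.8423 × -10.3% = -29.3%.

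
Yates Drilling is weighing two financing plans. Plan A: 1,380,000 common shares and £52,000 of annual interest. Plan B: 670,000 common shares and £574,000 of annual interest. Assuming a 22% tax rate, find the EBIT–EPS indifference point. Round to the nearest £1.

£1,066,592

At indifference, (EBIT − 52,000)(1 − t)/1,380,000 = (EBIT − 574,000)(1 − t)/670,000.
The (1 − t) factor cancels: (EBIT − 52,000) × 670,000 = (EBIT − 574,000) × 1,380,000.
Solving, EBIT = (574,000·1,380,000 − 52,000·670,000) / (1,380,000 − 670,000) = 757,280,000,000 / 710,000 = 1,066,591.55.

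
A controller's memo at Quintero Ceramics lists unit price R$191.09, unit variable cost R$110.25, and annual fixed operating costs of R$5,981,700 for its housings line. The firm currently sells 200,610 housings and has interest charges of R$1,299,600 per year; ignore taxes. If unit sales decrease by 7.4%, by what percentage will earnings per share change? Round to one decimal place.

-13.4%

At 200,610 units, contribution = 200,610 × R$80.84 = R$16,217,312.40.
Operating income = contribution − fixed costs = R$16,217,312.40 − R$5,981,700 = R$10,235,612.40.
Interest = R$1,299,600.00, so EBIT − I = R$8,936,012.40.
DCL = total CM / (EBIT − I) = R$16,217,312.40 / R$8,936,012.40 = 1.8148.
EPS therefore changes by 1.8148 × (-7.4%) = -13.4%.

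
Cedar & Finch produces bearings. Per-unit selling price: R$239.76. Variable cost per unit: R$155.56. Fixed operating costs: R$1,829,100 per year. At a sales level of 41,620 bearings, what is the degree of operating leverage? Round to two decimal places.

2.09

At 41,620 units, contribution = 41,620 × R$84.20 = R$3,504,404.00.
Subtracting fixed costs: EBIT = R$3,504,404.00 − R$1,829,100 = R$1,675,304.00.
Degree of operating leverage = R$3,504,404.00 / R$1,675,304.00 = 2.0918.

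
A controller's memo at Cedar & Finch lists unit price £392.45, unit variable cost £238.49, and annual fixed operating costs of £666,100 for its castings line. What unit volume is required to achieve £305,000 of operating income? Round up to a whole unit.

Each unit contributes £392.45 − £238.49 = £153.96.
Units = (FC + target) / CM = (£666,100 + £305,000) / £153.96 = 6,307.48, so 6,308 castings.

6,308 castings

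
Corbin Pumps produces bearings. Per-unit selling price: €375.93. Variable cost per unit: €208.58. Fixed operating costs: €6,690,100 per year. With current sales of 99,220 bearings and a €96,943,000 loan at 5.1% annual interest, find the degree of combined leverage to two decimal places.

3.34

Contribution at this volume is 99,220 × €167.35 = €16,604,467.00.
Operating income = contribution − fixed costs = €16,604,467.00 − €6,690,100 = €9,914,367.00. Interest = €4,944,093.00.
DOL = €16,604,467.00 ÷ €9,914,367.00 = 1.6748; DFL = €9,914,367.00 ÷ €4,970,274.00 = 1.9947.
Combined leverage = 1.6748 × 1.9947 = 3.3407.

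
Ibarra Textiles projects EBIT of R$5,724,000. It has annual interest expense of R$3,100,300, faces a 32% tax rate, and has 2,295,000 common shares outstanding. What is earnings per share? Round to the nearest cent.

Pre-tax income = R$5,724,000 − R$3,100,300.00 = R$2,623,700.00.
Net income = R$2,623,700.00 × (1 − 0.32) = R$1,784,116.00.
EPS = R$1,784,116.00 ÷ 2,295,000 = R$0.78.

R$0.78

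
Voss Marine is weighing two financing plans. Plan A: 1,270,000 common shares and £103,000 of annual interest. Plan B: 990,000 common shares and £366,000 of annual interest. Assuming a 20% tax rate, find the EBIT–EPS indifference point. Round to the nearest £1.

At indifference, (EBIT − 103,000)(1 − t)/1,270,000 = (EBIT − 366,000)(1 − t)/990,000.
Cancelling (1 − t) and cross-multiplying: 990,000·(EBIT − 103,000) = 1,270,000·(EBIT − 366,000).
EBIT × (1,270,000 − 990,000) = 366,000 × 1,270,000 − 103,000 × 990,000 = 362,850,000,000, so EBIT = 362,850,000,000 ÷ 280,000 = 1,295,892.86.

£1,295,893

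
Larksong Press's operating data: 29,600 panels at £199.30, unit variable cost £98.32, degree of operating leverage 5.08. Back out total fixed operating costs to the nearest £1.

Contribution at this volume is 29,600 × £100.98 = £2,989,008.00.
DOL = contribution / EBIT, so EBIT = £2,989,008.00 / 5.08 = £588,387.40.
Fixed costs = CM − EBIT = £2,989,008.00 − £588,387.40 = £2,400,621.

£2,400,621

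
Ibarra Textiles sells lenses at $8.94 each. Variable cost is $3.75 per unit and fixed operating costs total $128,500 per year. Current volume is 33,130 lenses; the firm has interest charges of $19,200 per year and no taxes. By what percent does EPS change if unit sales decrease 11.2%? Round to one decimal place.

Total contribution margin = 33,130 × $5.19 = $171,944.70.
Operating income = contribution − fixed costs = $171,944.70 − $128,500 = $43,444.70.
After interest of $19,200.00, pre-tax earnings = $24,244.70.
Degree of combined leverage = contribution ÷ (EBIT − I) = $171,944.70 ÷ $24,244.70 = 7.0921.
EPS therefore changes by 7.0921 × (-11.2%) = -79.4%.

-79.4%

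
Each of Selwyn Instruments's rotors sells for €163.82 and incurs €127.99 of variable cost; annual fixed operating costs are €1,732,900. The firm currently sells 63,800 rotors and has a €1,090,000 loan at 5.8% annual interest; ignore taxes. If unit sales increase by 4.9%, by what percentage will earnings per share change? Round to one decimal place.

At 63,800 units, contribution = 63,800 × €35.83 = €2,285,954.00.
Subtracting fixed costs: EBIT = €2,285,954.00 − €1,732,900 = €553,054.00.
After interest of €63,220.00, pre-tax earnings = €489,834.00.
Degree of combined leverage = contribution ÷ (EBIT − I) = €2,285,954.00 ÷ €489,834.00 = 4.6668.
EPS therefore changes by 4.6668 × (+4.9%) = +22.9%.

+22.9%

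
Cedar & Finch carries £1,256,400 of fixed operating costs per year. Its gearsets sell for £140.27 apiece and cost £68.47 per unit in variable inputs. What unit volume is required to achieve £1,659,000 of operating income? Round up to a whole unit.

Contribution margin per unit = £140.27 − £68.47 = £71.80.
Required volume = (fixed costs + target profit) ÷ CM = (£1,256,400 + £1,659,000) ÷ £71.80 = 40,604.46, so 40,605 gearsets.

40,605 gearsets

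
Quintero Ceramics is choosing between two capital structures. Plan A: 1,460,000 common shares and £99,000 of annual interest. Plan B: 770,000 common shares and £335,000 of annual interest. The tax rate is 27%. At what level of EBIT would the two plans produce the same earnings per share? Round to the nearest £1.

At indifference, (EBIT − 99,000)(1 − t)/1,460,000 = (EBIT − 335,000)(1 − t)/770,000.
The (1 − t) factor cancels: (EBIT − 99,000) × 770,000 = (EBIT − 335,000) × 1,460,000.
EBIT × (1,460,000 − 770,000) = 335,000 × 1,460,000 − 99,000 × 770,000 = 412,870,000,000, so EBIT = 412,870,000,000 ÷ 690,000 = 598,362.32.

£598,362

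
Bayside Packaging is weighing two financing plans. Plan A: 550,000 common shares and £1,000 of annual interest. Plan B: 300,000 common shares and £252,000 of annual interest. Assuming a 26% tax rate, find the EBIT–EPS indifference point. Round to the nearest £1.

At indifference, (EBIT − 1,000)(1 − t)/550,000 = (EBIT − 252,000)(1 − t)/300,000.
Cancelling (1 − t) and cross-multiplying: 300,000·(EBIT − 1,000) = 550,000·(EBIT − 252,000).
EBIT × (550,000 − 300,000) = 252,000 × 550,000 − 1,000 × 300,000 = 138,300,000,000, so EBIT = 138,300,000,000 ÷ 250,000 = 553,200.00.

£553,200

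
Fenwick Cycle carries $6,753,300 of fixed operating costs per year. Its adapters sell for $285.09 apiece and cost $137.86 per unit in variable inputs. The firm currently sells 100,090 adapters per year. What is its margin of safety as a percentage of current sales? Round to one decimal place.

54.2%

Contribution margin per unit = $285.09 − $137.86 = $147.23. Break-even units = $6,753,300 ÷ $147.23 = 45,869.05; break-even revenue = 45,869.05 × $285.09 = $13,076,807.02.
Current sales = 100,090 × $285.09 = $28,534,658.10.
Margin of safety = ($28,534,658.10 − $13,076,807.02) ÷ $28,534,658.10 = 54.2%.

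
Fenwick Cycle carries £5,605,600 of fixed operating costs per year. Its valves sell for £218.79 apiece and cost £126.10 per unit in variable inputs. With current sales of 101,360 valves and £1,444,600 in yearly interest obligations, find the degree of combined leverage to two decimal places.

Contribution at this volume is 101,360 × £92.69 = £9,395,058.40.
EBIT = £9,395,058.40 − £5,605,600 = £3,789,458.40. Interest = £1,444,600.00, so EBIT − I = £2,344,858.40.
DCL = contribution ÷ (EBIT − I) = £9,395,058.40 ÷ £2,344,858.40 = 4.0067.

4.01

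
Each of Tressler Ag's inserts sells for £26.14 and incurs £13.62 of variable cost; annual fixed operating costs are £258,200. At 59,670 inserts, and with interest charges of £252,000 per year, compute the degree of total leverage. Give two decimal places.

Total contribution margin = 59,670 × £12.52 = £747,068.40.
Subtracting fixed costs: EBIT = £747,068.40 − £258,200 = £488,868.40. Interest = £252,000.00.
DOL = £747,068.40 ÷ £488,868.40 = 1.5282; DFL = £488,868.40 ÷ £236,868.40 = 2.0639.
DCL = DOL × DFL = 1.5282 × 2.0639 = 3.1541.

3.15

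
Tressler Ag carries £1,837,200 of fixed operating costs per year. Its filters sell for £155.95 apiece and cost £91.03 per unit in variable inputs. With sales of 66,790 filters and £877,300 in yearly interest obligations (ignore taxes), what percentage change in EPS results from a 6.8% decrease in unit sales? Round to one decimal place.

-18.2%

Total contribution margin = 66,790 × £64.92 = £4,336,006.80.
Subtracting fixed costs: EBIT = £4,336,006.80 − £1,837,200 = £2,498,806.80.
Interest = £877,300.00, so EBIT − I = £1,621,506.80.
DCL = total CM / (EBIT − I) = £4,336,006.80 / £1,621,506.80 = 2.6741.
EPS therefore changes by 2.6741 × (-6.8%) = -18.2%.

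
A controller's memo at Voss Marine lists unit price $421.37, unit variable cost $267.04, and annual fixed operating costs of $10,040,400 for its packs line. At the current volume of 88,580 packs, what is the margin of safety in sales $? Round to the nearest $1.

$9,911,468

Unit CM = price − variable cost = $421.37 − $267.04 = $154.33. Break-even units = $10,040,400 ÷ $154.33 = 65,057.99; break-even revenue = 65,057.99 × $421.37 = $27,413,486.35.
Actual sales revenue = 88,580 × $421.37 = $37,324,954.60.
Margin of safety = $37,324,954.60 − $27,413,486.35 = $9,911,468.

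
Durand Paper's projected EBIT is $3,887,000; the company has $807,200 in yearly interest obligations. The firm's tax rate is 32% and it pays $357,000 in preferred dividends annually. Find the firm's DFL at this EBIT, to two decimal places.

Interest = $807,200.00.
Preferred dividends grossed up pre-tax: $357,000 / (1 − 0.32) = $525,000.00.
DFL = EBIT ÷ [EBIT − I − D_p/(1−t)] = $3,887,000 ÷ [$3,887,000 − $807,200.00 − $525,000.00] = $3,887,000 ÷ $2,554,800.00 = 1.5214.

1.52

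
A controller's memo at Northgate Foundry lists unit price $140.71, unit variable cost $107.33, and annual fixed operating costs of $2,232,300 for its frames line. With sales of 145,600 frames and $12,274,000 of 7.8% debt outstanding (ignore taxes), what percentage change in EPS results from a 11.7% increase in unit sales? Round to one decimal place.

+34.0%

Contribution at this volume is 145,600 × $33.38 = $4,860,128.00.
Operating income = contribution − fixed costs = $4,860,128.00 − $2,232,300 = $2,627,828.00.
After interest of $957,372.00, pre-tax earnings = $1,670,456.00.
Degree of combined leverage = contribution ÷ (EBIT − I) = $4,860,128.00 ÷ $1,670,456.00 = 2.9095.
%ΔEPS = DCL × %ΔSales = 2.9095 × +11.7% = +34.0%.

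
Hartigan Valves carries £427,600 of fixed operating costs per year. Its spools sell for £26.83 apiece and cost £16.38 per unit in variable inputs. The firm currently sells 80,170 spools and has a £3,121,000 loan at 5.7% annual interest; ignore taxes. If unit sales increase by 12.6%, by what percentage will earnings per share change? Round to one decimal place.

Total contribution margin = 80,170 × £10.45 = £837,776.50.
Operating income = contribution − fixed costs = £837,776.50 − £427,600 = £410,176.50.
Interest = £177,897.00, so EBIT − I = £232,279.50.
DCL = total CM / (EBIT − I) = £837,776.50 / £232,279.50 = 3.6068.
%ΔEPS = DCL × %ΔSales = 3.6068 × +12.6% = +45.4%.

+45.4%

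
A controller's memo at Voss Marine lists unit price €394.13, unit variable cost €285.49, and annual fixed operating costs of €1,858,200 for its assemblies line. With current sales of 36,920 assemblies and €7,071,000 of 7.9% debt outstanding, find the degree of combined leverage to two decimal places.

2.52

Total contribution margin = 36,920 × €108.64 = €4,010,988.80.
EBIT = €4,010,988.80 − €1,858,200 = €2,152,788.80. Interest = €558,609.00, so EBIT − I = €1,594,179.80.
DCL = contribution ÷ (EBIT − I) = €4,010,988.80 ÷ €1,594,179.80 = 2.5160.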